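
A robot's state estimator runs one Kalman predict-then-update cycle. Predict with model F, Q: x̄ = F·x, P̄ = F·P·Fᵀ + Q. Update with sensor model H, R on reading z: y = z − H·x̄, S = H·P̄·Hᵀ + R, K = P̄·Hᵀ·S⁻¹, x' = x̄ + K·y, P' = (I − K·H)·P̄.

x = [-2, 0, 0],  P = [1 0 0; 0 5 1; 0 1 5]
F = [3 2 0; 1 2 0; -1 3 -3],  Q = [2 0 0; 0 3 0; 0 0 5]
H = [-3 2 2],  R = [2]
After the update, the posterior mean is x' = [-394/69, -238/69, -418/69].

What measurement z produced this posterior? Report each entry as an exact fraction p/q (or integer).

x̄ = F·x = [-6, -2, 2]
P̄ = F·P·Fᵀ + Q = [31 23 21; 23 24 23; 21 23 78]
S = H·P̄·Hᵀ + R = [345]
K = P̄·Hᵀ·S⁻¹ = [-1/69; 5/69; 139/345]
x' − x̄ = [20/69, -100/69, -556/69] = K·y
y = (KᵀK)⁻¹·Kᵀ·(x' − x̄) = [-20]
z = y + H·x̄ = [-20] + [18] = [-2]

z = [-2]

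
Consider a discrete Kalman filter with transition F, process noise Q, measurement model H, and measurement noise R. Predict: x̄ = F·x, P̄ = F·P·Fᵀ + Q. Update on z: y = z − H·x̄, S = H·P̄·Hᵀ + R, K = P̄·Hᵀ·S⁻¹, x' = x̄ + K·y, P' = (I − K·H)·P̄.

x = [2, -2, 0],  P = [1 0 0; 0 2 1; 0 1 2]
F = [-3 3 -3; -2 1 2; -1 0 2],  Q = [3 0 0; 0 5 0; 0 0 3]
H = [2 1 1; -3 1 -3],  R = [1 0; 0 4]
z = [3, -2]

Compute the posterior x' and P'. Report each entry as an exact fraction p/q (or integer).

x' = [-2082/9731, 17325/9731, 14231/9731]
P' = [63690/9731 -49773/9731 -77001/9731; -49773/9731 46124/9731 59877/9731; -77001/9731 59877/9731 95928/9731]

x̄ = F·x = [-12, -6, -2]
P̄ = F·P·Fᵀ + Q = [30 3 -3; 3 23 12; -3 12 12]
y = z − H·x̄ = [35, -38]
S = H·P̄·Hᵀ + R = [180 -193; -193 261]
K = P̄·Hᵀ·S⁻¹ = [606/9731 -2460/9731; 6455/9731 3953/9731; 1803/9731 774/9731]
x' = x̄ + K·y = [-2082/9731, 17325/9731, 14231/9731]
P' = (I − K·H)·P̄ = [63690/9731 -49773/9731 -77001/9731; -49773/9731 46124/9731 59877/9731; -77001/9731 59877/9731 95928/9731]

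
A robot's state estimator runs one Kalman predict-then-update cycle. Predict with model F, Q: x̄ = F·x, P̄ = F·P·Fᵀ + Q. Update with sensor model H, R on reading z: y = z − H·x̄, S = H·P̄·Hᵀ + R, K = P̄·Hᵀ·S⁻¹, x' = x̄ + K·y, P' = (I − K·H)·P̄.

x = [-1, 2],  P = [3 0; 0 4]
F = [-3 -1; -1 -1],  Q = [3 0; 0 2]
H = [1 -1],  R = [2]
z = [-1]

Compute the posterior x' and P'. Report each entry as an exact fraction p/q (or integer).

x' = [-44/19, -31/19]
P' = [205/19 163/19; 163/19 155/19]

x̄ = F·x = [1, -1]
P̄ = F·P·Fᵀ + Q = [34 13; 13 9]
y = z − H·x̄ = [-3]
S = H·P̄·Hᵀ + R = [19]
K = P̄·Hᵀ·S⁻¹ = [21/19; 4/19]
x' = x̄ + K·y = [-44/19, -31/19]
P' = (I − K·H)·P̄ = [205/19 163/19; 163/19 155/19]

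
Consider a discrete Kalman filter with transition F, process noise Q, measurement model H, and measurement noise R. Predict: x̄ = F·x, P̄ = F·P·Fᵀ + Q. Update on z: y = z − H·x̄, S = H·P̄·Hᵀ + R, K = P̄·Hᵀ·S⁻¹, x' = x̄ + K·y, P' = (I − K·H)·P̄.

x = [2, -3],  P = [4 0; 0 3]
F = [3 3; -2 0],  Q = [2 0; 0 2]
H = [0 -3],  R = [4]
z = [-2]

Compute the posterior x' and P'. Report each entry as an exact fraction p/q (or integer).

x̄ = F·x = [-3, -4]
P̄ = F·P·Fᵀ + Q = [65 -24; -24 18]
y = z − H·x̄ = [-14]
S = H·P̄·Hᵀ + R = [166]
K = P̄·Hᵀ·S⁻¹ = [36/83; -27/83]
x' = x̄ + K·y = [-753/83, 46/83]
P' = (I − K·H)·P̄ = [2803/83 -48/83; -48/83 36/83]

x' = [-753/83, 46/83]
P' = [2803/83 -48/83; -48/83 36/83]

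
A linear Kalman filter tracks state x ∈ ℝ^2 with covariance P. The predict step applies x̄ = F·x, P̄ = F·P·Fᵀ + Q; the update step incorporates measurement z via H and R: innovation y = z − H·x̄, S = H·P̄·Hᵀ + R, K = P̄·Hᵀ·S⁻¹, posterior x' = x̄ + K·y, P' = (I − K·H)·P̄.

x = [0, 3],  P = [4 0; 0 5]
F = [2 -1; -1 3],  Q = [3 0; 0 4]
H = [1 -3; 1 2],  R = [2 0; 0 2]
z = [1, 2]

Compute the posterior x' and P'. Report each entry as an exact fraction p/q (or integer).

x' = [1844/1185, 259/1185]
P' = [1142/1185 82/1185; 82/1185 3184/20145]

x̄ = F·x = [-3, 9]
P̄ = F·P·Fᵀ + Q = [24 -23; -23 53]
y = z − H·x̄ = [31, -13]
S = H·P̄·Hᵀ + R = [641 -271; -271 146]
K = P̄·Hᵀ·S⁻¹ = [448/1185 653/1185; -4079/20145 3881/20145]
x' = x̄ + K·y = [1844/1185, 259/1185]
P' = (I − K·H)·P̄ = [1142/1185 82/1185; 82/1185 3184/20145]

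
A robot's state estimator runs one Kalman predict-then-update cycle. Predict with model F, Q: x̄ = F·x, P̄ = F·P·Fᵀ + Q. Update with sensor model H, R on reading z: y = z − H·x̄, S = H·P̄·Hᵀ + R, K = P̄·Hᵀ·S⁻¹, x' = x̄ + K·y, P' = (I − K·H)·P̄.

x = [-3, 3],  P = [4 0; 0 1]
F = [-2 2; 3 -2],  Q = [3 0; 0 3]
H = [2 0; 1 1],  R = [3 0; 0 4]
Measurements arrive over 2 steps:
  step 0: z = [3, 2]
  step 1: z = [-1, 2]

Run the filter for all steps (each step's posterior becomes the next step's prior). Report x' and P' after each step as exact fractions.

step 0: x' = [737/410, -811/1230], P' = [297/410 -317/410; -317/410 4411/1230]
step 1: x' = [-891665/1434001, 3651815/1434001], P' = [1045821/1434001 -1045749/1434001; -1045749/1434001 4642257/1434001]

step 0: x̄ = F·x = [12, -15]
step 0: P̄ = F·P·Fᵀ + Q = [23 -28; -28 43]
step 0: y = z − H·x̄ = [-21, 5]
step 0: S = H·P̄·Hᵀ + R = [95 -10; -10 14]
step 0: K = P̄·Hᵀ·S⁻¹ = [99/205 -1/82; -317/615 173/246]
step 0: x' = x̄ + K·y = [737/410, -811/1230]
step 0: P' = (I − K·H)·P̄ = [297/410 -317/410; -317/410 4411/1230]
step 1: x̄ = F·x = [-3022/615, 1651/246]
step 1: P̄ = F·P·Fᵀ + Q = [16253/615 -3250/123; -3250/123 8153/246]
step 1: y = z − H·x̄ = [5429/615, 83/410]
step 1: S = H·P̄·Hᵀ + R = [66857/615 2/205; 2/205 4397/410]
step 1: K = P̄·Hᵀ·S⁻¹ = [697214/1434001 18/1434001; -697166/1434001 899127/1434001]
step 1: x' = x̄ + K·y = [-891665/1434001, 3651815/1434001]
step 1: P' = (I − K·H)·P̄ = [1045821/1434001 -1045749/1434001; -1045749/1434001 4642257/1434001]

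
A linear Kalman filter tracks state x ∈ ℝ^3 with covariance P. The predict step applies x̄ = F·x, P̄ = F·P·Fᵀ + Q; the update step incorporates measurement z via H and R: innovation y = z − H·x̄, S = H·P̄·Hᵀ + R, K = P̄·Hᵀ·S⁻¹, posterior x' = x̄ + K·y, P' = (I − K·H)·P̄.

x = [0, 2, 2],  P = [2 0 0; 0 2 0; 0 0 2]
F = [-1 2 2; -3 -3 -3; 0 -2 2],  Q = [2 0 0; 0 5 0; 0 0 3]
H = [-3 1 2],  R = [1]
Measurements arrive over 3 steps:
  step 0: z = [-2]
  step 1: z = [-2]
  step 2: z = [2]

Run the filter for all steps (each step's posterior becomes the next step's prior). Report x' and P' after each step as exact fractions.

step 0: x̄ = F·x = [8, -12, 0]
step 0: P̄ = F·P·Fᵀ + Q = [20 -18 0; -18 59 0; 0 0 19]
step 0: y = z − H·x̄ = [34]
step 0: S = H·P̄·Hᵀ + R = [424]
step 0: K = P̄·Hᵀ·S⁻¹ = [-39/212; 113/424; 19/212]
step 0: x' = x̄ + K·y = [185/106, -623/212, 323/106]
step 0: P' = (I − K·H)·P̄ = [599/106 591/212 741/106; 591/212 12247/424 -2147/212; 741/106 -2147/212 1653/106]
step 1: x̄ = F·x = [-81/53, -1179/212, 1269/106]
step 1: P̄ = F·P·Fᵀ + Q = [3468/53 -16719/106 -3263/53; -16719/106 190751/424 11559/212; -3263/53 11559/212 27765/106]
step 1: y = z − H·x̄ = [-5293/212]
step 1: S = H·P̄·Hᵀ + R = [1692087/424]
step 1: K = P̄·Hᵀ·S⁻¹ = [-202316/1692087; 437615/1692087; 107850/564029]
step 1: x' = x̄ + K·y = [2465200/1692087, -20336164/1692087, 4059696/564029]
step 1: P' = (I − K·H)·P̄ = [14182778/1692087 -58074278/1692087 16736716/564029; -58074278/1692087 309576413/1692087 -80560272/564029; 16736716/564029 -80560272/564029 65439135/564029]
step 2: x̄ = F·x = [-6259784/564029, 5691876/564029, 65030504/1692087]
step 2: P̄ = F·P·Fᵀ + Q = [46384072/564029 -23017464/564029 -223201628/564029; -23017464/564029 65780257/564029 9949164/564029; -223201628/564029 9949164/564029 3962098061/1692087]
step 2: y = z − H·x̄ = [-200090518/1692087]
step 2: S = H·P̄·Hᵀ + R = [25868757974/1692087]
step 2: K = P̄·Hᵀ·S⁻¹ = [-912859404/12934378987; 464192931/25868757974; 4981429133/12934378987]
step 2: x' = x̄ + K·y = [-35603810496/12934378987, 103081190261/12934378987, -91961909258/12934378987]
step 2: P' = (I − K·H)·P̄ = [78732899480/12934378987 -277412996940/12934378987 256349417988/12934378987; -277412996940/12934378987 2889618303439/25868757974 -1138408023037/12934378987; 256349417988/12934378987 -1138408023037/12934378987 956218853067/12934378987]

step 0: x' = [185/106, -623/212, 323/106], P' = [599/106 591/212 741/106; 591/212 12247/424 -2147/212; 741/106 -2147/212 1653/106]
step 1: x' = [2465200/1692087, -20336164/1692087, 4059696/564029], P' = [14182778/1692087 -58074278/1692087 16736716/564029; -58074278/1692087 309576413/1692087 -80560272/564029; 16736716/564029 -80560272/564029 65439135/564029]
step 2: x' = [-35603810496/12934378987, 103081190261/12934378987, -91961909258/12934378987], P' = [78732899480/12934378987 -277412996940/12934378987 256349417988/12934378987; -277412996940/12934378987 2889618303439/25868757974 -1138408023037/12934378987; 256349417988/12934378987 -1138408023037/12934378987 956218853067/12934378987]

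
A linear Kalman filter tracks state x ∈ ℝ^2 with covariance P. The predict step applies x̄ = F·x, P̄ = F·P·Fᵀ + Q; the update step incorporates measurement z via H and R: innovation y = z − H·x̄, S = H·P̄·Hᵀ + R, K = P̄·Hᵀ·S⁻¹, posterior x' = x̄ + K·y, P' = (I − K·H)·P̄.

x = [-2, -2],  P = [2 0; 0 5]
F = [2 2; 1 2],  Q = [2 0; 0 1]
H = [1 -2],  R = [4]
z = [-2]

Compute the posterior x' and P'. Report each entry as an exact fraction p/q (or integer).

x' = [-22/5, -8/5]
P' = [96/5 54/5; 54/5 103/15]

x̄ = F·x = [-8, -6]
P̄ = F·P·Fᵀ + Q = [30 24; 24 23]
y = z − H·x̄ = [-6]
S = H·P̄·Hᵀ + R = [30]
K = P̄·Hᵀ·S⁻¹ = [-3/5; -11/15]
x' = x̄ + K·y = [-22/5, -8/5]
P' = (I − K·H)·P̄ = [96/5 54/5; 54/5 103/15]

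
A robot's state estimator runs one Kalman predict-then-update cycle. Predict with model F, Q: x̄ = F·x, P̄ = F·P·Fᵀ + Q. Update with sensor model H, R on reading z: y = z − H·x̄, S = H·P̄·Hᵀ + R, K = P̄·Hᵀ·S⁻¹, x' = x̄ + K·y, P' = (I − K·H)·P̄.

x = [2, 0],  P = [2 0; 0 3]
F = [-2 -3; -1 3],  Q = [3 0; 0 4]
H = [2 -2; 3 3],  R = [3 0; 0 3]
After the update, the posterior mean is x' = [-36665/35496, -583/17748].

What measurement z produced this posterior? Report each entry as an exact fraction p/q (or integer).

x̄ = F·x = [-4, -2]
P̄ = F·P·Fᵀ + Q = [38 -23; -23 33]
S = H·P̄·Hᵀ + R = [471 30; 30 228]
K = P̄·Hᵀ·S⁻¹ = [4411/17748 5845/35496; -2203/8874 2915/17748]
x' − x̄ = [105319/35496, 34913/17748] = K·y
y = (KᵀK)⁻¹·Kᵀ·(x' − x̄) = [2, 15]
z = y + H·x̄ = [2, 15] + [-4, -18] = [-2, -3]

z = [-2, -3]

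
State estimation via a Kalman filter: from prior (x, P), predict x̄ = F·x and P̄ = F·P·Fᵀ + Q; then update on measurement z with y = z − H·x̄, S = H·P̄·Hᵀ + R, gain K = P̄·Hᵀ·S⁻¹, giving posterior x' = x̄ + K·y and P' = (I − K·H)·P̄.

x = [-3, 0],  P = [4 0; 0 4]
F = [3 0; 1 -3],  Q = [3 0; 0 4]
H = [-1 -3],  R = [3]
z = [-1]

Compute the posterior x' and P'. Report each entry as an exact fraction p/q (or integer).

x' = [-211/34, 201/85]
P' = [951/34 -156/17; -156/17 284/85]

x̄ = F·x = [-9, -3]
P̄ = F·P·Fᵀ + Q = [39 12; 12 44]
y = z − H·x̄ = [-19]
S = H·P̄·Hᵀ + R = [510]
K = P̄·Hᵀ·S⁻¹ = [-5/34; -24/85]
x' = x̄ + K·y = [-211/34, 201/85]
P' = (I − K·H)·P̄ = [951/34 -156/17; -156/17 284/85]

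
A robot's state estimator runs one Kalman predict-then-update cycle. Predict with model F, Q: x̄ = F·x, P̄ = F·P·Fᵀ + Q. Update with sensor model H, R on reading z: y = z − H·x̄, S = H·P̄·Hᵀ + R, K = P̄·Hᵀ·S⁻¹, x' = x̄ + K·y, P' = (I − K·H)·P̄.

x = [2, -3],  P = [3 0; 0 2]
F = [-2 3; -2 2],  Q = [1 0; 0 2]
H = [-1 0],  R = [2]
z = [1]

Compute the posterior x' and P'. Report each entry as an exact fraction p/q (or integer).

x̄ = F·x = [-13, -10]
P̄ = F·P·Fᵀ + Q = [31 24; 24 22]
y = z − H·x̄ = [-12]
S = H·P̄·Hᵀ + R = [33]
K = P̄·Hᵀ·S⁻¹ = [-31/33; -8/11]
x' = x̄ + K·y = [-19/11, -14/11]
P' = (I − K·H)·P̄ = [62/33 16/11; 16/11 50/11]

x' = [-19/11, -14/11]
P' = [62/33 16/11; 16/11 50/11]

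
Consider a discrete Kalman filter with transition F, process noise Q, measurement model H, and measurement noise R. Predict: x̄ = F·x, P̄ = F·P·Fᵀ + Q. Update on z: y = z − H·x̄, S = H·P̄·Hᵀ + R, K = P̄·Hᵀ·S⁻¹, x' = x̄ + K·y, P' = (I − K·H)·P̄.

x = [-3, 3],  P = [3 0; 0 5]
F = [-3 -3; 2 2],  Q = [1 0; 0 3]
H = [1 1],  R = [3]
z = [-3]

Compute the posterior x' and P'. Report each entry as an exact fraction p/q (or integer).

x̄ = F·x = [0, 0]
P̄ = F·P·Fᵀ + Q = [73 -48; -48 35]
y = z − H·x̄ = [-3]
S = H·P̄·Hᵀ + R = [15]
K = P̄·Hᵀ·S⁻¹ = [5/3; -13/15]
x' = x̄ + K·y = [-5, 13/5]
P' = (I − K·H)·P̄ = [94/3 -79/3; -79/3 356/15]

x' = [-5, 13/5]
P' = [94/3 -79/3; -79/3 356/15]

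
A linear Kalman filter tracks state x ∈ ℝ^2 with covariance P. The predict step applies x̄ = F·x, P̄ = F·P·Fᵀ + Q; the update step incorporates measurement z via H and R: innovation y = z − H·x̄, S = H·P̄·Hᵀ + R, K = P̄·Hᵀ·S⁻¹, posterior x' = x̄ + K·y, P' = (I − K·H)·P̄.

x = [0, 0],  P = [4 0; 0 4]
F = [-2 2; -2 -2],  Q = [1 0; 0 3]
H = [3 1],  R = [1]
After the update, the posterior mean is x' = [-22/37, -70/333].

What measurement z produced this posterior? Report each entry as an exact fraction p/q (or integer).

x̄ = F·x = [0, 0]
P̄ = F·P·Fᵀ + Q = [33 0; 0 35]
S = H·P̄·Hᵀ + R = [333]
K = P̄·Hᵀ·S⁻¹ = [11/37; 35/333]
x' − x̄ = [-22/37, -70/333] = K·y
y = (KᵀK)⁻¹·Kᵀ·(x' − x̄) = [-2]
z = y + H·x̄ = [-2] + [0] = [-2]

z = [-2]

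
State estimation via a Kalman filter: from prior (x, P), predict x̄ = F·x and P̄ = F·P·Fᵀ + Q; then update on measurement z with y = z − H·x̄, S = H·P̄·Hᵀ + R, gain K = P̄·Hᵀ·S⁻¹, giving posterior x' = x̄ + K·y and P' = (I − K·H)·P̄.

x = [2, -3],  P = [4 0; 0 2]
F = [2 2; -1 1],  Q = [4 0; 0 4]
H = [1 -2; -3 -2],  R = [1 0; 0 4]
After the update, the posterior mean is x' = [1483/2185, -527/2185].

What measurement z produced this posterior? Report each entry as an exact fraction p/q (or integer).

x̄ = F·x = [-2, -5]
P̄ = F·P·Fᵀ + Q = [28 -4; -4 10]
S = H·P̄·Hᵀ + R = [85 -60; -60 248]
K = P̄·Hᵀ·S⁻¹ = [546/2185 -215/874; -804/2185 -53/437]
x' − x̄ = [5853/2185, 10398/2185] = K·y
y = (KᵀK)⁻¹·Kᵀ·(x' − x̄) = [-7, -18]
z = y + H·x̄ = [-7, -18] + [8, 16] = [1, -2]

z = [1, -2]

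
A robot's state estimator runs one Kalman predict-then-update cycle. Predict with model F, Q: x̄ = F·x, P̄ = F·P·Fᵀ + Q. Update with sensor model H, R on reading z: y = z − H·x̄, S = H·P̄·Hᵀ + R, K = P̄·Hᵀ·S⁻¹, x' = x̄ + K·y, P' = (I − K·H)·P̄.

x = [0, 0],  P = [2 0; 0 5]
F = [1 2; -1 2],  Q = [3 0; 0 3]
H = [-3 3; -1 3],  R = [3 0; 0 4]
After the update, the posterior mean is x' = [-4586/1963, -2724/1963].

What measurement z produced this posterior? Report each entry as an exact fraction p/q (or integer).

z = [3, -2]

x̄ = F·x = [0, 0]
P̄ = F·P·Fᵀ + Q = [25 18; 18 25]
S = H·P̄·Hᵀ + R = [129 84; 84 146]
K = P̄·Hᵀ·S⁻¹ = [-917/1963 1835/3926; -287/1963 1863/3926]
x' − x̄ = [-4586/1963, -2724/1963] = K·y
y = (KᵀK)⁻¹·Kᵀ·(x' − x̄) = [3, -2]
z = y + H·x̄ = [3, -2] + [0, 0] = [3, -2]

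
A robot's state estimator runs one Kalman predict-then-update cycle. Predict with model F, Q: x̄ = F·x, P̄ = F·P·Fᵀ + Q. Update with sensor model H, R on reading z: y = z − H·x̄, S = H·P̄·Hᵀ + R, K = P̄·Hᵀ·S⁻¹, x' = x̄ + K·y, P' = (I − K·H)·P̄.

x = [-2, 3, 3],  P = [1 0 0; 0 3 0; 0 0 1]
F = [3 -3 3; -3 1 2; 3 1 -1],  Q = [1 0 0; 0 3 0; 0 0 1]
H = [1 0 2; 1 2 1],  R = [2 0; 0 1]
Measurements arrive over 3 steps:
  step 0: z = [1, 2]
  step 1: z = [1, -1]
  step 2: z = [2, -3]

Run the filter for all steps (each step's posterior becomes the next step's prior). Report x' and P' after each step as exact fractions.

step 0: x̄ = F·x = [-6, 15, -6]
step 0: P̄ = F·P·Fᵀ + Q = [46 -12 -3; -12 19 -8; -3 -8 14]
step 0: y = z − H·x̄ = [19, -16]
step 0: S = H·P̄·Hᵀ + R = [92 9; 9 51]
step 0: K = P̄·Hᵀ·S⁻¹ = [623/1537 1388/4611; -10/29 12/29; 440/1537 -685/4611]
step 0: x' = x̄ + K·y = [-271/87, 53/29, 158/87]
step 0: P' = (I − K·H)·P̄ = [110974/4611 -176/29 -53618/4611; -176/29 55/29 78/29; -53618/4611 78/29 28129/4611]
step 1: x̄ = F·x = [-272/29, 1288/87, -28/3]
step 1: P̄ = F·P·Fᵀ + Q = [216865/1537 -356129/1537 9296/53; -356129/1537 1994788/4611 -52291/159; 9296/53 -52291/159 40319/159]
step 1: y = z − H·x̄ = [2527/87, -345/29]
step 1: S = H·P̄·Hᵀ + R = [8571829/4611 -929059/1537; -929059/1537 360603/1537]
step 1: K = P̄·Hᵀ·S⁻¹ = [10220866/27194501 27911785/81583503; -37699595/108778004 44120965/108778004; 33586667/108778004 -58610747/326334012]
step 1: x' = x̄ + K·y = [-206625871/81583503, -2373581/27194501, 144538586/81583503]
step 1: P' = (I − K·H)·P̄ = [529214498/81583503 -44559677/27194501 -233944651/81583503; -44559677/27194501 85469957/108778004 51419759/108778004; -233944651/81583503 51419759/108778004 568649303/326334012]
step 2: x̄ = F·x = [-54966542/27194501, 901834042/81583503, -771536942/81583503]
step 2: P̄ = F·P·Fᵀ + Q = [1400649740/27194501 -3413515205/54389002 1257977099/27194501; -3413515205/54389002 37616408147/326334012 -14100179411/163167006; 1257977099/27194501 -14100179411/163167006 5575242860/81583503]
step 2: y = z − H·x̄ = [1871140516/81583503, -370660675/27194501]
step 2: S = H·P̄·Hᵀ + R = [41761812854/81583503 -3922225202/27194501; -3922225202/27194501 2113865424/27194501]
step 2: K = P̄·Hᵀ·S⁻¹ = [48891607445/129092583307 133849682966/387277749921; -178888370641/516370333228 52142354021/129092583307; 2327765975/7593681371 -8219589457/45562088226]
step 2: x' = x̄ + K·y = [252292856796/129092583307, -309408064440/129092583307, 493011737/15187362742]
step 2: P' = (I − K·H)·P̄ = [2537824151866/387277749921 -213622869217/129092583307 -66013956094/22781044113; -213622869217/129092583307 814703525159/1032740666456 14609256929/30374725484; -66013956094/22781044113 14609256929/30374725484 39990275972/22781044113]

step 0: x' = [-271/87, 53/29, 158/87], P' = [110974/4611 -176/29 -53618/4611; -176/29 55/29 78/29; -53618/4611 78/29 28129/4611]
step 1: x' = [-206625871/81583503, -2373581/27194501, 144538586/81583503], P' = [529214498/81583503 -44559677/27194501 -233944651/81583503; -44559677/27194501 85469957/108778004 51419759/108778004; -233944651/81583503 51419759/108778004 568649303/326334012]
step 2: x' = [252292856796/129092583307, -309408064440/129092583307, 493011737/15187362742], P' = [2537824151866/387277749921 -213622869217/129092583307 -66013956094/22781044113; -213622869217/129092583307 814703525159/1032740666456 14609256929/30374725484; -66013956094/22781044113 14609256929/30374725484 39990275972/22781044113]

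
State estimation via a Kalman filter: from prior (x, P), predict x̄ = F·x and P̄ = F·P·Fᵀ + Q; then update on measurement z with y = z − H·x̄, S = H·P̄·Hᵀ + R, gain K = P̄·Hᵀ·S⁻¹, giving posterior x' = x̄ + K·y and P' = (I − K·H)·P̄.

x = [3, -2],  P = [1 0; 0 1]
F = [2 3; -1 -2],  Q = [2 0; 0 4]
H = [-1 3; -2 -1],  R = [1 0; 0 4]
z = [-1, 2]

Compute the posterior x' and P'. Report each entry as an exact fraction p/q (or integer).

x' = [-1927/4096, -955/2048]
P' = [2687/4096 339/2048; 339/2048 151/1024]

x̄ = F·x = [0, 1]
P̄ = F·P·Fᵀ + Q = [15 -8; -8 9]
y = z − H·x̄ = [-4, 3]
S = H·P̄·Hᵀ + R = [145 43; 43 41]
K = P̄·Hᵀ·S⁻¹ = [-653/4096 -1513/4096; 567/2048 -245/2048]
x' = x̄ + K·y = [-1927/4096, -955/2048]
P' = (I − K·H)·P̄ = [2687/4096 339/2048; 339/2048 151/1024]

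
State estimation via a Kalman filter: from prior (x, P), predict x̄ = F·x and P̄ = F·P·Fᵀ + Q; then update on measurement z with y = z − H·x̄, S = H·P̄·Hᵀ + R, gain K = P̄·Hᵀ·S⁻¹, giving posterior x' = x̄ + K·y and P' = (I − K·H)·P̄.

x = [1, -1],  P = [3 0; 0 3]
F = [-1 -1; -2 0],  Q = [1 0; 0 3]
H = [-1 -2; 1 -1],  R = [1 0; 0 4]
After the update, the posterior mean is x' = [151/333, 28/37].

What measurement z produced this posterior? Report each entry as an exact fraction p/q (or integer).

x̄ = F·x = [0, -2]
P̄ = F·P·Fᵀ + Q = [7 6; 6 15]
S = H·P̄·Hᵀ + R = [92 17; 17 14]
K = P̄·Hᵀ·S⁻¹ = [-283/999 415/999; -13/37 -8/37]
x' − x̄ = [151/333, 102/37] = K·y
y = (KᵀK)⁻¹·Kᵀ·(x' − x̄) = [-6, -3]
z = y + H·x̄ = [-6, -3] + [4, 2] = [-2, -1]

z = [-2, -1]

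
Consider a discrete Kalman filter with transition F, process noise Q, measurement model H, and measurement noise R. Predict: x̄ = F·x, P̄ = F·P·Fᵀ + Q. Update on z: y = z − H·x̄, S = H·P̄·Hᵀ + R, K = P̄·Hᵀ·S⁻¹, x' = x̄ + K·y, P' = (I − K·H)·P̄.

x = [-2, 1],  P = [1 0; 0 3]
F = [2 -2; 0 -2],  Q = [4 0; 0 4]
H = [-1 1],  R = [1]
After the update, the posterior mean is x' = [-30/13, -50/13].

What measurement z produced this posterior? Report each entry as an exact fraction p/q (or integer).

x̄ = F·x = [-6, -2]
P̄ = F·P·Fᵀ + Q = [20 12; 12 16]
S = H·P̄·Hᵀ + R = [13]
K = P̄·Hᵀ·S⁻¹ = [-8/13; 4/13]
x' − x̄ = [48/13, -24/13] = K·y
y = (KᵀK)⁻¹·Kᵀ·(x' − x̄) = [-6]
z = y + H·x̄ = [-6] + [4] = [-2]

z = [-2]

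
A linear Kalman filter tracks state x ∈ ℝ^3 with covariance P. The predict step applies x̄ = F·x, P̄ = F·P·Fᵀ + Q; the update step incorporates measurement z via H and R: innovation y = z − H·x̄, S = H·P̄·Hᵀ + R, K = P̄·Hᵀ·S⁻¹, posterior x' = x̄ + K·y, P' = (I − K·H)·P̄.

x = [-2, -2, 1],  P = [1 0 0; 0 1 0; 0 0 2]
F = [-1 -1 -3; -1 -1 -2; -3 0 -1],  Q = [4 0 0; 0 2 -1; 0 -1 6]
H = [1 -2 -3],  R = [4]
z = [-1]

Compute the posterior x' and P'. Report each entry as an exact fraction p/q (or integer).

x̄ = F·x = [1, 2, 5]
P̄ = F·P·Fᵀ + Q = [24 14 9; 14 12 6; 9 6 17]
y = z − H·x̄ = [17]
S = H·P̄·Hᵀ + R = [191]
K = P̄·Hᵀ·S⁻¹ = [-31/191; -28/191; -54/191]
x' = x̄ + K·y = [-336/191, -94/191, 37/191]
P' = (I − K·H)·P̄ = [3623/191 1806/191 45/191; 1806/191 1508/191 -366/191; 45/191 -366/191 331/191]

x' = [-336/191, -94/191, 37/191]
P' = [3623/191 1806/191 45/191; 1806/191 1508/191 -366/191; 45/191 -366/191 331/191]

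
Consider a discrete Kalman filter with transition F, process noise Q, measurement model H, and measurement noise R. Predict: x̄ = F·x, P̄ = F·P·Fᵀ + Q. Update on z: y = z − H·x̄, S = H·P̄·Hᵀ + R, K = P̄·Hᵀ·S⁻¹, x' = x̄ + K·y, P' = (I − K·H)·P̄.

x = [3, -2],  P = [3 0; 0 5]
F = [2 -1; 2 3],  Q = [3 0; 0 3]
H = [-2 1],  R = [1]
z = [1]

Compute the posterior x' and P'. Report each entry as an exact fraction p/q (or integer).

x' = [29/9, 22/3]
P' = [1211/153 793/51; 793/51 536/17]

x̄ = F·x = [8, 0]
P̄ = F·P·Fᵀ + Q = [20 -3; -3 60]
y = z − H·x̄ = [17]
S = H·P̄·Hᵀ + R = [153]
K = P̄·Hᵀ·S⁻¹ = [-43/153; 22/51]
x' = x̄ + K·y = [29/9, 22/3]
P' = (I − K·H)·P̄ = [1211/153 793/51; 793/51 536/17]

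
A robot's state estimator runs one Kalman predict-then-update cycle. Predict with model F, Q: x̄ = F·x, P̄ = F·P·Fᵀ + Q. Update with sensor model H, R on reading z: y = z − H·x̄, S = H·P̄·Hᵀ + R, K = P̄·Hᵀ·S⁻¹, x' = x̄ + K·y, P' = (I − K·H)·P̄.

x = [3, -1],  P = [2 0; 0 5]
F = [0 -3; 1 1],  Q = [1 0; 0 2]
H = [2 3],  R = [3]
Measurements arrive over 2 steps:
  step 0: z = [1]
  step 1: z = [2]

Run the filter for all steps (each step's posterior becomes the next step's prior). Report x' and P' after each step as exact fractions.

step 0: x̄ = F·x = [3, 2]
step 0: P̄ = F·P·Fᵀ + Q = [46 -15; -15 9]
step 0: y = z − H·x̄ = [-11]
step 0: S = H·P̄·Hᵀ + R = [88]
step 0: K = P̄·Hᵀ·S⁻¹ = [47/88; -3/88]
step 0: x' = x̄ + K·y = [-23/8, 19/8]
step 0: P' = (I − K·H)·P̄ = [1839/88 -1179/88; -1179/88 783/88]
step 1: x̄ = F·x = [-57/8, -1/2]
step 1: P̄ = F·P·Fᵀ + Q = [7135/88 27/2; 27/2 5]
step 1: y = z − H·x̄ = [71/4]
step 1: S = H·P̄·Hᵀ + R = [11755/22]
step 1: K = P̄·Hᵀ·S⁻¹ = [8917/23510; 924/11755]
step 1: x' = x̄ + K·y = [-4616/11755, 21047/23510]
step 1: P' = (I − K·H)·P̄ = [99069/23510 -57129/23510; -57129/23510 19967/11755]

step 0: x' = [-23/8, 19/8], P' = [1839/88 -1179/88; -1179/88 783/88]
step 1: x' = [-4616/11755, 21047/23510], P' = [99069/23510 -57129/23510; -57129/23510 19967/11755]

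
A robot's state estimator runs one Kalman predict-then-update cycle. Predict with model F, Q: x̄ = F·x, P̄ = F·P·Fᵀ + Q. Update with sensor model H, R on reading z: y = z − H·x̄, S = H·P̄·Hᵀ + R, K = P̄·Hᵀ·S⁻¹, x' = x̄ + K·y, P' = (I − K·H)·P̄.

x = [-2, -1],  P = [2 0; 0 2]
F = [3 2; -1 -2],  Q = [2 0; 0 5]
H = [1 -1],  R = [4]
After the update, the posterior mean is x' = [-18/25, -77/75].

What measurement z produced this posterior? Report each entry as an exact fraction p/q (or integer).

z = [1]

x̄ = F·x = [-8, 4]
P̄ = F·P·Fᵀ + Q = [28 -14; -14 15]
S = H·P̄·Hᵀ + R = [75]
K = P̄·Hᵀ·S⁻¹ = [14/25; -29/75]
x' − x̄ = [182/25, -377/75] = K·y
y = (KᵀK)⁻¹·Kᵀ·(x' − x̄) = [13]
z = y + H·x̄ = [13] + [-12] = [1]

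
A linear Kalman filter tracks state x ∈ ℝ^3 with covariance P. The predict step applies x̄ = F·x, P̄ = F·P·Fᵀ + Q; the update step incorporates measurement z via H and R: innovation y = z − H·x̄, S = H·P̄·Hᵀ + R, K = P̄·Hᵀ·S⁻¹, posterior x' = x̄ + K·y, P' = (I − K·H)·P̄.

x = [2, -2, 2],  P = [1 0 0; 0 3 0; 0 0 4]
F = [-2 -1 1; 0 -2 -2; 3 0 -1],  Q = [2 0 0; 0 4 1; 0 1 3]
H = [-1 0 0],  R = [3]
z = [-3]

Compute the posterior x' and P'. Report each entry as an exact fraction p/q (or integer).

x' = [39/16, -3/8, 17/8]
P' = [39/16 -3/8 -15/8; -3/8 127/4 31/4; -15/8 31/4 39/4]

x̄ = F·x = [0, 0, 4]
P̄ = F·P·Fᵀ + Q = [13 -2 -10; -2 32 9; -10 9 16]
y = z − H·x̄ = [-3]
S = H·P̄·Hᵀ + R = [16]
K = P̄·Hᵀ·S⁻¹ = [-13/16; 1/8; 5/8]
x' = x̄ + K·y = [39/16, -3/8, 17/8]
P' = (I − K·H)·P̄ = [39/16 -3/8 -15/8; -3/8 127/4 31/4; -15/8 31/4 39/4]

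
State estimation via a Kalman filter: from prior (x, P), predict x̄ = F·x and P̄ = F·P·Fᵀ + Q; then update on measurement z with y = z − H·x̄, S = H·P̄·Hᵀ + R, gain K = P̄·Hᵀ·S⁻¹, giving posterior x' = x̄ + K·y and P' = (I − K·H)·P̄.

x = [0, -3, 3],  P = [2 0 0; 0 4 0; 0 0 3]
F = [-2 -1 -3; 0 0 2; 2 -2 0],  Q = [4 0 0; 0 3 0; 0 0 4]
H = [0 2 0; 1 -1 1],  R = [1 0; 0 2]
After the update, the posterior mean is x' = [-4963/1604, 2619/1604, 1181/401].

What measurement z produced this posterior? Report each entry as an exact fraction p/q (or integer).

z = [3, -2]

x̄ = F·x = [-6, 6, 6]
P̄ = F·P·Fᵀ + Q = [43 -18 0; -18 15 0; 0 0 28]
S = H·P̄·Hᵀ + R = [61 -66; -66 124]
K = P̄·Hᵀ·S⁻¹ = [-219/1604 1345/3208; 771/1604 -33/3208; 231/401 427/802]
x' − x̄ = [4661/1604, -7005/1604, -1225/401] = K·y
y = (KᵀK)⁻¹·Kᵀ·(x' − x̄) = [-9, 4]
z = y + H·x̄ = [-9, 4] + [12, -6] = [3, -2]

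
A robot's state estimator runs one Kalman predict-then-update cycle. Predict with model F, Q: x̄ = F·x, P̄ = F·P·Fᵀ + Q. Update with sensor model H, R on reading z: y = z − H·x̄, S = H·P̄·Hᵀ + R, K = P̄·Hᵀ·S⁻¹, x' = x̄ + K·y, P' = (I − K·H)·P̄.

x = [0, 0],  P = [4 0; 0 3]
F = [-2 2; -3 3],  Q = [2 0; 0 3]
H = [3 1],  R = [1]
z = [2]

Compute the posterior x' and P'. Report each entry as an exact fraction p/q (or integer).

x̄ = F·x = [0, 0]
P̄ = F·P·Fᵀ + Q = [30 42; 42 66]
y = z − H·x̄ = [2]
S = H·P̄·Hᵀ + R = [589]
K = P̄·Hᵀ·S⁻¹ = [132/589; 192/589]
x' = x̄ + K·y = [264/589, 384/589]
P' = (I − K·H)·P̄ = [246/589 -606/589; -606/589 2010/589]

x' = [264/589, 384/589]
P' = [246/589 -606/589; -606/589 2010/589]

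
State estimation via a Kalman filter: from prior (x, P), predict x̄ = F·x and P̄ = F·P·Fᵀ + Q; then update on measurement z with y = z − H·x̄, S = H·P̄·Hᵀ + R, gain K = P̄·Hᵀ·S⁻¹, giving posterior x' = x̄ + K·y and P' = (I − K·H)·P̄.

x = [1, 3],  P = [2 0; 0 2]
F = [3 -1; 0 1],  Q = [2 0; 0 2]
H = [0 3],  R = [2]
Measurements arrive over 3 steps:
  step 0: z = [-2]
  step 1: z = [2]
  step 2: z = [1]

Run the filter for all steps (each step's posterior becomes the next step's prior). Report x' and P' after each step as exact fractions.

step 0: x̄ = F·x = [0, 3]
step 0: P̄ = F·P·Fᵀ + Q = [22 -2; -2 4]
step 0: y = z − H·x̄ = [-11]
step 0: S = H·P̄·Hᵀ + R = [38]
step 0: K = P̄·Hᵀ·S⁻¹ = [-3/19; 6/19]
step 0: x' = x̄ + K·y = [33/19, -9/19]
step 0: P' = (I − K·H)·P̄ = [400/19 -2/19; -2/19 4/19]
step 1: x̄ = F·x = [108/19, -9/19]
step 1: P̄ = F·P·Fᵀ + Q = [3654/19 -10/19; -10/19 42/19]
step 1: y = z − H·x̄ = [65/19]
step 1: S = H·P̄·Hᵀ + R = [416/19]
step 1: K = P̄·Hᵀ·S⁻¹ = [-15/208; 63/208]
step 1: x' = x̄ + K·y = [87/16, 9/16]
step 1: P' = (I − K·H)·P̄ = [19989/104 -5/104; -5/104 21/104]
step 2: x̄ = F·x = [63/4, 9/16]
step 2: P̄ = F·P·Fᵀ + Q = [22520/13 -9/26; -9/26 229/104]
step 2: y = z − H·x̄ = [-11/16]
step 2: S = H·P̄·Hᵀ + R = [2269/104]
step 2: K = P̄·Hᵀ·S⁻¹ = [-108/2269; 687/2269]
step 2: x' = x̄ + K·y = [35811/2269, 804/2269]
step 2: P' = (I − K·H)·P̄ = [3930494/2269 -72/2269; -72/2269 458/2269]

step 0: x' = [33/19, -9/19], P' = [400/19 -2/19; -2/19 4/19]
step 1: x' = [87/16, 9/16], P' = [19989/104 -5/104; -5/104 21/104]
step 2: x' = [35811/2269, 804/2269], P' = [3930494/2269 -72/2269; -72/2269 458/2269]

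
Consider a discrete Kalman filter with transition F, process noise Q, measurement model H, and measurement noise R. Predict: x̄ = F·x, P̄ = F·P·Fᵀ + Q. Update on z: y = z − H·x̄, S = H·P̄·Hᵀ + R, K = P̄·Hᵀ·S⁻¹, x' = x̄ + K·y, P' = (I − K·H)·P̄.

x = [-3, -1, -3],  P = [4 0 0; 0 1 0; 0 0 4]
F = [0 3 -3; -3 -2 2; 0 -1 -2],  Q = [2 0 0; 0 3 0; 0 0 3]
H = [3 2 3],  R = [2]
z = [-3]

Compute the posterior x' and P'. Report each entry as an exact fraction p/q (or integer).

x̄ = F·x = [6, 5, 7]
P̄ = F·P·Fᵀ + Q = [47 -30 21; -30 59 -14; 21 -14 20]
y = z − H·x̄ = [-52]
S = H·P̄·Hᵀ + R = [691]
K = P̄·Hᵀ·S⁻¹ = [144/691; -14/691; 95/691]
x' = x̄ + K·y = [-3342/691, 4183/691, -103/691]
P' = (I − K·H)·P̄ = [11741/691 -18714/691 831/691; -18714/691 40573/691 -8344/691; 831/691 -8344/691 4795/691]

x' = [-3342/691, 4183/691, -103/691]
P' = [11741/691 -18714/691 831/691; -18714/691 40573/691 -8344/691; 831/691 -8344/691 4795/691]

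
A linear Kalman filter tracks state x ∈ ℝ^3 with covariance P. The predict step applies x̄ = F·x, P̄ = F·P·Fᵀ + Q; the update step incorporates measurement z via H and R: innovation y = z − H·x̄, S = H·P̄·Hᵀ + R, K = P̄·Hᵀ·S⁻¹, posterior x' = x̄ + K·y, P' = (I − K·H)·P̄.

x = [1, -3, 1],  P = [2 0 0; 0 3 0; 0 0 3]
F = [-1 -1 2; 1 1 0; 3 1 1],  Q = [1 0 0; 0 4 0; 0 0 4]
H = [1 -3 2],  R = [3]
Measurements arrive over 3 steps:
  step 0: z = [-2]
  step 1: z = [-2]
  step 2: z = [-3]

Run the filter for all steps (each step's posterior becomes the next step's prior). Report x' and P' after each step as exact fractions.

step 0: x' = [59/62, -13/31, -60/31], P' = [1503/124 -121/62 -537/62; -121/62 230/31 370/31; -537/62 370/31 699/31]
step 1: x' = [-17592/5611, 3963/5611, 290/181], P' = [344521/5611 -151795/11222 -18229/362; -151795/11222 106766/5611 6406/181; -18229/362 6406/181 14266/181]
step 2: x' = [9301435/2104312, -187005/75154, -15646871/2104312], P' = [513758621/2104312 -6941659/75154 -546209917/2104312; -6941659/75154 2139366/37577 4946401/37577; -546209917/2104312 4946401/37577 689221445/2104312]

step 0: x̄ = F·x = [4, -2, 1]
step 0: P̄ = F·P·Fᵀ + Q = [18 -5 -3; -5 9 9; -3 9 28]
step 0: y = z − H·x̄ = [-14]
step 0: S = H·P̄·Hᵀ + R = [124]
step 0: K = P̄·Hᵀ·S⁻¹ = [27/124; -7/62; 13/62]
step 0: x' = x̄ + K·y = [59/62, -13/31, -60/31]
step 0: P' = (I − K·H)·P̄ = [1503/124 -121/62 -537/62; -121/62 230/31 370/31; -537/62 370/31 699/31]
step 1: x̄ = F·x = [-273/62, 33/62, 1/2]
step 1: P̄ = F·P·Fᵀ + Q = [11623/124 -1127/124 -89/4; -1127/124 2435/124 157/4; -89/4 157/4 413/4]
step 1: y = z − H·x̄ = [3]
step 1: S = H·P̄·Hᵀ + R = [181]
step 1: K = P̄·Hᵀ·S⁻¹ = [153/362; 21/362; 133/362]
step 1: x' = x̄ + K·y = [-17592/5611, 3963/5611, 290/181]
step 1: P' = (I − K·H)·P̄ = [344521/5611 -151795/11222 -18229/362; -151795/11222 106766/5611 6406/181; -18229/362 6406/181 14266/181]
step 2: x̄ = F·x = [31609/5611, -13629/5611, -39823/5611]
step 2: P̄ = F·P·Fᵀ + Q = [2409941/5611 -467419/5611 -2332817/11222; -467419/5611 321936/5611 1505551/11222; -2332817/11222 1505551/11222 1918635/5611]
step 2: y = z − H·x̄ = [-9683/5611]
step 2: S = H·P̄·Hᵀ + R = [2104312/5611]
step 2: K = P̄·Hᵀ·S⁻¹ = [1479381/2104312; 2583/75154; 412535/2104312]
step 2: x' = x̄ + K·y = [9301435/2104312, -187005/75154, -15646871/2104312]
step 2: P' = (I − K·H)·P̄ = [513758621/2104312 -6941659/75154 -546209917/2104312; -6941659/75154 2139366/37577 4946401/37577; -546209917/2104312 4946401/37577 689221445/2104312]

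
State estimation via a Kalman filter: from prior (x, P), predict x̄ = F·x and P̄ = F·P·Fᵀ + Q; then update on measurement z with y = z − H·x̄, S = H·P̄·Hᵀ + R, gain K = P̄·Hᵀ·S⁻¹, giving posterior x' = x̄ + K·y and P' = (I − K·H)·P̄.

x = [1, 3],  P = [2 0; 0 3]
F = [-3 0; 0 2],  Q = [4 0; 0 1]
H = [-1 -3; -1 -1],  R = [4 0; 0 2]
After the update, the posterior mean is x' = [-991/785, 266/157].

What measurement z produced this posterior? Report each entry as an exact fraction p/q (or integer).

x̄ = F·x = [-3, 6]
P̄ = F·P·Fᵀ + Q = [22 0; 0 13]
S = H·P̄·Hᵀ + R = [143 61; 61 37]
K = P̄·Hᵀ·S⁻¹ = [264/785 -902/785; -65/157 52/157]
x' − x̄ = [1364/785, -676/157] = K·y
y = (KᵀK)⁻¹·Kᵀ·(x' − x̄) = [12, 2]
z = y + H·x̄ = [12, 2] + [-15, -3] = [-3, -1]

z = [-3, -1]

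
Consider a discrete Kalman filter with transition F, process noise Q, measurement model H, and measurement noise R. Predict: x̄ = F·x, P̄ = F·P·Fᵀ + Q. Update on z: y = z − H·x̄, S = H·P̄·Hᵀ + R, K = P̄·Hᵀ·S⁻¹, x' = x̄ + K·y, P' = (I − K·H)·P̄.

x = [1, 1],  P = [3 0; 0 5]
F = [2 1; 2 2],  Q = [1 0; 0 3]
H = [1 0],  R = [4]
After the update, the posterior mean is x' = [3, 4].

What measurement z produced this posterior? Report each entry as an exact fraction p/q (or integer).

z = [3]

x̄ = F·x = [3, 4]
P̄ = F·P·Fᵀ + Q = [18 22; 22 35]
S = H·P̄·Hᵀ + R = [22]
K = P̄·Hᵀ·S⁻¹ = [9/11; 1]
x' − x̄ = [0, 0] = K·y
y = (KᵀK)⁻¹·Kᵀ·(x' − x̄) = [0]
z = y + H·x̄ = [0] + [3] = [3]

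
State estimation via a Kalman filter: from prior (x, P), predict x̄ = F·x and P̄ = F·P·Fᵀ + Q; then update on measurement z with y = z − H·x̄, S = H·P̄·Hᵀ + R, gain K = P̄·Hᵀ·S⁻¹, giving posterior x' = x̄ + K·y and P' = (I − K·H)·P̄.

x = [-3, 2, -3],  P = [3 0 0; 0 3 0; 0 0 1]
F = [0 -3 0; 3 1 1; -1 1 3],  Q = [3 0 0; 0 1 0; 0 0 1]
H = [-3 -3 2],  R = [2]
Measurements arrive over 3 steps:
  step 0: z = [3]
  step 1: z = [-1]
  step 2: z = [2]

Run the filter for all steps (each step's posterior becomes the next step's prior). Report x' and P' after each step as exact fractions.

step 0: x' = [-213/202, -1095/202, -2470/303], P' = [3873/202 -3843/202 9/101; -3843/202 4589/202 547/101; 9/101 547/101 2536/303]
step 1: x' = [10887270/1513721, -96641731/4541163, -32757976/1513721], P' = [8040093/1513721 -21922275/1513721 -21071892/1513721; -21922275/1513721 232042069/4541163 83013030/1513721; -21071892/1513721 83013030/1513721 93108549/1513721]
step 2: x' = [-23505712977/12043744495, 50963129141/12043744495, 52870789274/12043744495], P' = [45841690443/12043744495 -108636819849/12043744495 -193396156797/24087488990; -108636819849/12043744495 377027354137/12043744495 807119409571/24087488990; -193396156797/24087488990 807119409571/24087488990 1856063820533/48174977980]

step 0: x̄ = F·x = [-6, -10, -4]
step 0: P̄ = F·P·Fᵀ + Q = [30 -9 -9; -9 32 -3; -9 -3 16]
step 0: y = z − H·x̄ = [-37]
step 0: S = H·P̄·Hᵀ + R = [606]
step 0: K = P̄·Hᵀ·S⁻¹ = [-27/202; -25/202; 34/303]
step 0: x' = x̄ + K·y = [-213/202, -1095/202, -2470/303]
step 0: P' = (I − K·H)·P̄ = [3873/202 -3843/202 9/101; -3843/202 4589/202 547/101; 9/101 547/101 2536/303]
step 1: x̄ = F·x = [3285/202, -5071/303, -2911/101]
step 1: P̄ = F·P·Fᵀ + Q = [41907/202 8769/101 -17571/101; 8769/101 30865/303 -2562/101; -17571/101 -2562/101 19011/101]
step 1: y = z − H·x̄ = [11155/202]
step 1: S = H·P̄·Hᵀ + R = [1513721/202]
step 1: K = P̄·Hᵀ·S⁻¹ = [-248619/1513721; -124592/1513721; 196842/1513721]
step 1: x' = x̄ + K·y = [10887270/1513721, -96641731/4541163, -32757976/1513721]
step 1: P' = (I − K·H)·P̄ = [8040093/1513721 -21922275/1513721 -21071892/1513721; -21922275/1513721 232042069/4541163 83013030/1513721; -21071892/1513721 83013030/1513721 93108549/1513721]
step 2: x̄ = F·x = [96641731/1513721, -8811839/412833, -424125325/4541163]
step 2: P̄ = F·P·Fᵀ + Q = [700667370/1513721 -25798244/137611 -1044926164/1513721; -25798244/137611 41561324/412833 123323225/412833; -1044926164/1513721 123323225/412833 4779696580/4541163]
step 2: y = z − H·x̄ = [1436317868/4541163]
step 2: S = H·P̄·Hᵀ + R = [48174977980/4541163]
step 2: K = P̄·Hᵀ·S⁻¹ = [-5010768579/24087488990; 1947806707/24087488990; 14894062211/48174977980]
step 2: x' = x̄ + K·y = [-23505712977/12043744495, 50963129141/12043744495, 52870789274/12043744495]
step 2: P' = (I − K·H)·P̄ = [45841690443/12043744495 -108636819849/12043744495 -193396156797/24087488990; -108636819849/12043744495 377027354137/12043744495 807119409571/24087488990; -193396156797/24087488990 807119409571/24087488990 1856063820533/48174977980]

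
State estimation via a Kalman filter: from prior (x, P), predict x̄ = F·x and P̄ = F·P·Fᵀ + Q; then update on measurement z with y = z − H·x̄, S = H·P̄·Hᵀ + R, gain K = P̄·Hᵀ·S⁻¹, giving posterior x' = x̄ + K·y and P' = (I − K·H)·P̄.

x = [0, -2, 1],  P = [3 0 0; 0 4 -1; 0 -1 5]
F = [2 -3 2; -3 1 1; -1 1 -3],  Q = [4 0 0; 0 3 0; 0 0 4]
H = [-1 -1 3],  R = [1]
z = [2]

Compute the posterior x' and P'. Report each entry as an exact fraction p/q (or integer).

x̄ = F·x = [8, -1, -5]
P̄ = F·P·Fᵀ + Q = [84 -19 -59; -19 37 0; -59 0 62]
y = z − H·x̄ = [24]
S = H·P̄·Hᵀ + R = [996]
K = P̄·Hᵀ·S⁻¹ = [-121/498; -3/166; 245/996]
x' = x̄ + K·y = [180/83, -119/83, 75/83]
P' = (I − K·H)·P̄ = [6275/249 -1940/83 263/498; -1940/83 3044/83 735/166; 263/498 735/166 1727/996]

x' = [180/83, -119/83, 75/83]
P' = [6275/249 -1940/83 263/498; -1940/83 3044/83 735/166; 263/498 735/166 1727/996]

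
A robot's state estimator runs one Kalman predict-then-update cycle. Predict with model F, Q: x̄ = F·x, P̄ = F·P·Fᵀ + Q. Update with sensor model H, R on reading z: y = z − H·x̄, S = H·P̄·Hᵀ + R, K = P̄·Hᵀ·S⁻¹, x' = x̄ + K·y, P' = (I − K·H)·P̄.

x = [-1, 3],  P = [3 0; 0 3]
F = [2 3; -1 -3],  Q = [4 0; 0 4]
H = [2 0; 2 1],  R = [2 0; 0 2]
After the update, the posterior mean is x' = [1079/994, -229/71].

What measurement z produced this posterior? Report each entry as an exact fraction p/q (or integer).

x̄ = F·x = [7, -8]
P̄ = F·P·Fᵀ + Q = [43 -33; -33 34]
S = H·P̄·Hᵀ + R = [174 106; 106 76]
K = P̄·Hᵀ·S⁻¹ = [459/994 53/994; -58/71 51/71]
x' − x̄ = [-5879/994, 339/71] = K·y
y = (KᵀK)⁻¹·Kᵀ·(x' − x̄) = [-12, -7]
z = y + H·x̄ = [-12, -7] + [14, 6] = [2, -1]

z = [2, -1]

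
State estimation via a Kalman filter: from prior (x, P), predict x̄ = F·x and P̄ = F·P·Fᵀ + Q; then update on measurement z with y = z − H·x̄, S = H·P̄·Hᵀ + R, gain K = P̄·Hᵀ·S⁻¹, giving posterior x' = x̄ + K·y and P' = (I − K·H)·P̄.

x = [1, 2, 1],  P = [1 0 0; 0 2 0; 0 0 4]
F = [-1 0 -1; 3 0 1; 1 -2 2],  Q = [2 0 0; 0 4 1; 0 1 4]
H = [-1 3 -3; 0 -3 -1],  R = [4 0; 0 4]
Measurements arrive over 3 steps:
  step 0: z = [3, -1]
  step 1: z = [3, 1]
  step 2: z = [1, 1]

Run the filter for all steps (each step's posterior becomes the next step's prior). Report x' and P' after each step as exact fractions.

step 0: x̄ = F·x = [-2, 4, -1]
step 0: P̄ = F·P·Fᵀ + Q = [7 -7 -9; -7 17 12; -9 12 29]
step 0: y = z − H·x̄ = [-14, 10]
step 0: S = H·P̄·Hᵀ + R = [197 -24; -24 258]
step 0: K = P̄·Hᵀ·S⁻¹ = [77/8375 981/8375; 694/8375 -3961/16750; -2066/8375 -13813/50250]
step 0: x' = x̄ + K·y = [-8018/8375, 3979/8375, -7418/25125]
step 0: P' = (I − K·H)·P̄ = [29272/8375 1484/8375 -8376/8375; 1484/8375 4671/16750 1831/16750; -8376/8375 1831/16750 38773/50250]
step 1: x̄ = F·x = [31472/25125, -15916/5025, -62764/25125]
step 1: P̄ = F·P·Fᵀ + Q = [214393/50250 -72929/10050 -36808/25125; -72929/10050 60757/2010 23849/5025; -36808/25125 23849/5025 153596/25125]
step 1: y = z − H·x̄ = [31459/5025, -276379/25125]
step 1: S = H·P̄·Hᵀ + R = [286076/1005 -1248536/5025; -1248536/5025 15609457/50250]
step 1: K = P̄·Hᵀ·S⁻¹ = [-11928745/335275307 15536501/335275307; 115064395/1341101228 -79988615/335275307; -295251745/1341101228 -81005662/335275307]
step 1: x' = x̄ + K·y = [174387658/335275307, -7844299/1341101228, -1634286379/1341101228]
step 1: P' = (I − K·H)·P̄ = [811318408/335275307 48097118/335275307 -206437358/335275307; 48097118/335275307 374341631/1341101228 156792947/1341101228; -206437358/335275307 156792947/1341101228 825711751/1341101228]
step 2: x̄ = F·x = [936735747/1341101228, 458365517/1341101228, -638833382/335275307]
step 2: P̄ = F·P·Fᵀ + Q = [5101688975/1341101228 -7258534919/1341101228 -430271500/335275307; -7258534919/1341101228 30443082759/1341101228 1370045719/335275307; -430271500/335275307 1370045719/335275307 2020749220/335275307]
step 2: y = z − H·x̄ = [-1690815040/335275307, 160864251/1341101228]
step 2: S = H·P̄·Hᵀ + R = [72945553096/335275307 -60088586923/335275307; -60088586923/335275307 320316243879/1341101228]
step 2: K = P̄·Hᵀ·S⁻¹ = [-243797141857/6653556253231 305132357737/6653556253231; 2270168636857/26614225012924 -1585045342708/6653556253231; -5849088519803/26614225012924 -1606638012723/6653556253231]
step 2: x' = x̄ + K·y = [5913477824288/6653556253231, -3112819920523/26614225012924, -21984258910203/26614225012924]
step 2: P' = (I − K·H)·P̄ = [16017399457864/6653556253231 948385216466/6653556253231 -4065685080346/6653556253231; 948385216466/6653556253231 7413032655273/26614225012924 3121627517509/26614225012924; -4065685080346/6653556253231 3121627517509/26614225012924 16341325651041/26614225012924]

step 0: x' = [-8018/8375, 3979/8375, -7418/25125], P' = [29272/8375 1484/8375 -8376/8375; 1484/8375 4671/16750 1831/16750; -8376/8375 1831/16750 38773/50250]
step 1: x' = [174387658/335275307, -7844299/1341101228, -1634286379/1341101228], P' = [811318408/335275307 48097118/335275307 -206437358/335275307; 48097118/335275307 374341631/1341101228 156792947/1341101228; -206437358/335275307 156792947/1341101228 825711751/1341101228]
step 2: x' = [5913477824288/6653556253231, -3112819920523/26614225012924, -21984258910203/26614225012924], P' = [16017399457864/6653556253231 948385216466/6653556253231 -4065685080346/6653556253231; 948385216466/6653556253231 7413032655273/26614225012924 3121627517509/26614225012924; -4065685080346/6653556253231 3121627517509/26614225012924 16341325651041/26614225012924]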